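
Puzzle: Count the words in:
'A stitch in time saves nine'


Split into words: A | stitch | in | time | saves | nine = 6 words.

6


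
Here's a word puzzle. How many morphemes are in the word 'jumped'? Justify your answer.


Decomposition: jump (root) + -ed (suffix) = 2 morpheme(s)

2 morphemes


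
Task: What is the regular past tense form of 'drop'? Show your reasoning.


Apply rule: Double final consonant and add -ed. 'drop' becomes 'dropped'.

dropped


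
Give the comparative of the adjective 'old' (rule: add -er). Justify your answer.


Apply comparative formation (add -er): 'old' -> 'older'.

older


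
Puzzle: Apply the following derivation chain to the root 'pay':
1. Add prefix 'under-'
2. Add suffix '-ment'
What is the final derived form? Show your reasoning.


Step 1: Add prefix 'under-' to 'pay' = 'underpay'
Step 2: Add suffix '-ment' to 'underpay' = 'underpayment'

underpayment


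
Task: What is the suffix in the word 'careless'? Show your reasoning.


The word 'careless' = 'care' (root) + '-less' (suffix). The suffix is '-less'.

less


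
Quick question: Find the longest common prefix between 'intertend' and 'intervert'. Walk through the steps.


Compare from the start: 5 characters match: 'inter'. Mismatch at position 6: 't' vs 'v'.

inter


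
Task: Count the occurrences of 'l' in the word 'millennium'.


Letter 'l' in 'millennium': found at position(s) 3, 4 = 2 occurrence(s).

2


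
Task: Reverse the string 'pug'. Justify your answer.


Reverse 'pug' character by character: 'gup'.

gup


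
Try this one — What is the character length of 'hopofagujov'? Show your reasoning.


Spell out 'hopofagujov' and number each letter: h(1), o(2), p(3), o(4), f(5), a(6), g(7), u(8), j(9), o(10), v(11). Total: 11 letters.

11


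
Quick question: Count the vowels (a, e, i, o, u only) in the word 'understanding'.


Vowels in 'understanding': u, e, a, i = 4 vowels.

4


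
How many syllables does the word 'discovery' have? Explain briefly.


Break 'discovery' into syllables: dis-cov-er-y -> dis | cov | er | y = 4 syllables

4 syllables


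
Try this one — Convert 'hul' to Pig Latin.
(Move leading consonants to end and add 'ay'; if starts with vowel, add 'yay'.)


'hul': move consonant cluster 'h' to end and add 'ay': 'ulhay'.

ulhay


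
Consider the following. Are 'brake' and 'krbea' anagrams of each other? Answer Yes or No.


Sorted letters of 'brake': 'abekr'
Sorted letters of 'krbea': 'abekr'
They match.

Yes


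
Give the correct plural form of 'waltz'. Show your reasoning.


Apply rule: Add -es (sibilant/fricative ending). 'waltz' becomes 'waltzes'.

waltzes


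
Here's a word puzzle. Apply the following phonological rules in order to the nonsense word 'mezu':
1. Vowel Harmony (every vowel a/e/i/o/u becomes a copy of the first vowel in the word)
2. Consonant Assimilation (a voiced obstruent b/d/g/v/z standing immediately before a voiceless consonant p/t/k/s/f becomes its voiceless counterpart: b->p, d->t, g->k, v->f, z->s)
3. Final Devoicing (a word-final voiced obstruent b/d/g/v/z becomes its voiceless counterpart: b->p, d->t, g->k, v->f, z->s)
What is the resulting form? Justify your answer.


Starting form: 'mezu'
Rule 1: Vowel Harmony: all vowels become 'e' (matching first vowel). 'mezu' -> 'meze'
Rule 2: Consonant Assimilation: no voiced obstruent (b/d/g/v/z) stands immediately before a voiceless consonant (p/t/k/s/f). No change.
Rule 3: Final Devoicing: the word ends in the vowel 'e', not a consonant. No change.
Final form: 'meze'

meze


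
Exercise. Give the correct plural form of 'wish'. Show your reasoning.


Apply rule: Add -es (sibilant/fricative ending). 'wish' becomes 'wishes'.

wishes


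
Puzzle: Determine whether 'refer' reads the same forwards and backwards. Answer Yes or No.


Forward: 'refer'
Reversed: 'refer'
They are identical.

Yes


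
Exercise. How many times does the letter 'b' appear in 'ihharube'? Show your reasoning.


Letter 'b' in 'ihharube': found at position(s) 7 = 1 occurrence(s).

1


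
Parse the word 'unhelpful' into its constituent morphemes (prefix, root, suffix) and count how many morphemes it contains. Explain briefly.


Step 1: Identify prefix: 'un' (meaning: not/reverse)
Step 2: Identify root: 'help'
Step 3: Identify suffix(es): 'ful'
Decomposition: un- (prefix: not/reverse) + help (root) + -ful (suffix: full of)
Total morphemes: 3

3 morphemes (un- (prefix: not/reverse) + help (root) + -ful (suffix: full of))


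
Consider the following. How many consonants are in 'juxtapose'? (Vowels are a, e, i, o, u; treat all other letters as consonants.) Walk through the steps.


Consonants in 'juxtapose': j, x, t, p, s = 5 consonants.

5


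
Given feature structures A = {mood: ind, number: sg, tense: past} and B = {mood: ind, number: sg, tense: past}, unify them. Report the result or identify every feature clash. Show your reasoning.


Compare features:
mood: A=ind vs B=ind -> unified: ind
number: A=sg vs B=sg -> unified: sg
tense: A=past vs B=past -> unified: past
No clashes found.

Unified: {mood: ind, number: sg, tense: past}


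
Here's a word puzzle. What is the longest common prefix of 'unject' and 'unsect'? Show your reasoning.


Compare from the start: 2 characters match: 'un'. Mismatch at position 3: 'j' vs 's'.

un


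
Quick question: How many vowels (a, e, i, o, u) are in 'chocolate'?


Vowels in 'chocolate': o, o, a, e = 4 vowels.

4


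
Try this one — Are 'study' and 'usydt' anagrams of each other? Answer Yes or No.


Sorted letters of 'study': 'dstuy'
Sorted letters of 'usydt': 'dstuy'
They match.

Yes


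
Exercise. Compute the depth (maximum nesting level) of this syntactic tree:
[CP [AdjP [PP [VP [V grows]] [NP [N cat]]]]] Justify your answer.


Count bracket nesting levels:
'[' at pos 0: depth = 1
'[' at pos 4: depth = 2
'[' at pos 10: depth = 3
'[' at pos 14: depth = 4
'[' at pos 18: depth = 5
'[' at pos 29: depth = 4
'[' at pos 33: depth = 5
Maximum depth reached: 5

5


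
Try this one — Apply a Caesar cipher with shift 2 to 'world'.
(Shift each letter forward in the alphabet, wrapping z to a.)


Shift each letter by 2: w -> y, o -> q, r -> t, l -> n, d -> f. Result: 'yqtnf'.

yqtnf


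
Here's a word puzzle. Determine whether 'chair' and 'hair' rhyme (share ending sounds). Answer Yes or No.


Rime (stressed vowel + following sounds) of 'chair': -air = /ɛər/
Rime of 'hair': -air = /ɛər/
/ɛər/ and /ɛər/ are the same ending sound, so the words rhyme.

Yes


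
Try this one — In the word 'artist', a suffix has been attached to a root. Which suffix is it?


The word 'artist' = 'art' (root) + '-ist' (suffix). The suffix is '-ist'.

ist


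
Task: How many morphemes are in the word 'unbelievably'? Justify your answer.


Decomposition: un- (prefix) + believe (root) + -able (suffix) + -ly (suffix) = 4 morpheme(s)

4 morphemes


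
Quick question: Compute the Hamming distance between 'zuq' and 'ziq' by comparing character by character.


Alignment:
Position 1: 'z' vs 'z' = match
Position 2: 'u' vs 'i' = DIFFER
Position 3: 'q' vs 'q' = match
Total differences: 1

1


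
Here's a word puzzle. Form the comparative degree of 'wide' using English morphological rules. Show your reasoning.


Apply comparative formation (ends in e: add -r): 'wide' -> 'wider'.

wider


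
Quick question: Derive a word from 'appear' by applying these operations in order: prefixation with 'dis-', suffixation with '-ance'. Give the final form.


Step 1: Add prefix 'dis-' to 'appear' = 'disappear'
Step 2: Add suffix '-ance' to 'disappear' = 'disappearance'

disappearance


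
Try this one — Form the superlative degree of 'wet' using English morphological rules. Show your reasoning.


Apply superlative formation (double final consonant, add -est): 'wet' -> 'wettest'.

wettest


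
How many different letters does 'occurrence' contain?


Unique letters in 'occurrence': {c, e, n, o, r, u} = 6 distinct letters.

6


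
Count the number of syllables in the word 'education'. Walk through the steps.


Break 'education' into syllables: ed-u-ca-tion -> ed | u | ca | tion = 4 syllables

4 syllables


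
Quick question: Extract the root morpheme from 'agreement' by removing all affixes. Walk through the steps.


Remove suffix '-ment' from 'agreement' to get root 'agree'.

agree


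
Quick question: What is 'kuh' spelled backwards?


Reverse 'kuh' character by character: 'huk'.

huk


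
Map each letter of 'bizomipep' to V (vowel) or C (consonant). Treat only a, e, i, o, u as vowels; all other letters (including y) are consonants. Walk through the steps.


Letter mapping: b = C, i = V, z = C, o = V, m = C, i = V, p = C, e = V, p = C.

CVCVCVCVC


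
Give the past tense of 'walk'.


Apply rule: Add -ed. 'walk' becomes 'walked'.

walked


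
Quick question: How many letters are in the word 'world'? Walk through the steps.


Spell out 'world' and number each letter: w(1), o(2), r(3), l(4), d(5). Total: 5 letters.

5


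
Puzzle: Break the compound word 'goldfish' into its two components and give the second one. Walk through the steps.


Split 'goldfish' into 'gold' + 'fish'. The second part is 'fish'.

fish


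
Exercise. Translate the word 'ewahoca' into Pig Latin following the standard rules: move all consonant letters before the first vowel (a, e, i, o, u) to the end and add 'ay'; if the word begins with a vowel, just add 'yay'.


'ewahoca' starts with a vowel, so add 'yay': 'ewahocayay'.

ewahocayay


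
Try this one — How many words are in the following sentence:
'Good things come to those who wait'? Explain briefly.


Split into words: Good | things | come | to | those | who | wait = 7 words.

7


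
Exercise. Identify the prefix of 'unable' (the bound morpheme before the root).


The word 'unable' = 'un' (prefix) + 'able' (root). The prefix is 'un'.

un


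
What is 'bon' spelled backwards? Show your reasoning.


Reverse 'bon' character by character: 'nob'.

nob


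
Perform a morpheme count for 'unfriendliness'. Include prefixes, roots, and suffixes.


Decomposition: un- (prefix) + friend (root) + -ly (suffix) + -ness (suffix) = 4 morpheme(s)

4 morphemes


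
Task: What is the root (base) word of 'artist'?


Remove suffix '-ist' from 'artist' to get root 'art'.

art


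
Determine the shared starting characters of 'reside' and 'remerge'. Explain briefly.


Compare from the start: 2 characters match: 're'. Mismatch at position 3: 's' vs 'm'.

re


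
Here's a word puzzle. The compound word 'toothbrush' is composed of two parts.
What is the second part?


Split 'toothbrush' into 'tooth' + 'brush'. The second part is 'brush'.

brush


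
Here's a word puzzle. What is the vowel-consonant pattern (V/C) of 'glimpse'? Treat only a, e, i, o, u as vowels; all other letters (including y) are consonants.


Letter mapping: g = C, l = C, i = V, m = C, p = C, s = C, e = V.

CCVCCCV


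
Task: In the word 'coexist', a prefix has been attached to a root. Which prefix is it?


The word 'coexist' = 'co' (prefix) + 'exist' (root). The prefix is 'co'.

co


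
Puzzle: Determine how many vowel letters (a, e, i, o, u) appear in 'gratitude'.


Vowels in 'gratitude': a, i, u, e = 4 vowels.

4


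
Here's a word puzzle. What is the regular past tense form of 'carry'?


Apply rule: Change -y to -ied. 'carry' becomes 'carried'.

carried


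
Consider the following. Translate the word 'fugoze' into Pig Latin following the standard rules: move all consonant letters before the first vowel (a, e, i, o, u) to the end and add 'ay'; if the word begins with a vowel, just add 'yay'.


'fugoze': move consonant cluster 'f' to end and add 'ay': 'ugozefay'.

ugozefay


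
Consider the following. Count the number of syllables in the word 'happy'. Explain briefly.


Break 'happy' into syllables: hap-py -> hap | py = 2 syllables

2 syllables


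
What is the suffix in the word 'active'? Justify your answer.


The word 'active' = 'act' (root) + '-ive' (suffix). The suffix is '-ive'.

ive


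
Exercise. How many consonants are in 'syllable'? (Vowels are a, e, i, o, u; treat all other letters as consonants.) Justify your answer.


Consonants in 'syllable': s, y, l, l, b, l = 6 consonants.

6


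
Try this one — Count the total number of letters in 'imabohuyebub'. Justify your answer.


Spell out 'imabohuyebub' and number each letter: i(1), m(2), a(3), b(4), o(5), h(6), u(7), y(8), e(9), b(10), u(11), b(12). Total: 12 letters.

12


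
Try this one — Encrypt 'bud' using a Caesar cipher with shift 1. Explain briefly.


Shift each letter by 1: b -> c, u -> v, d -> e. Result: 'cve'.

cve


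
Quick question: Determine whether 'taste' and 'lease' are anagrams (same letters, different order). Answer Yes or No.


Sorted letters of 'taste': 'aestt'
Sorted letters of 'lease': 'aeels'
They do not match.

No


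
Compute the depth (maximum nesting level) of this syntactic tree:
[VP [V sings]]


Count bracket nesting levels:
'[' at pos 0: depth = 1
'[' at pos 4: depth = 2
Maximum depth reached: 2

2


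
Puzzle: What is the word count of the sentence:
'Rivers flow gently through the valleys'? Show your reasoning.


Split into words: Rivers | flow | gently | through | the | valleys = 6 words.

6


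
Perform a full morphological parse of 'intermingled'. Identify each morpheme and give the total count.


Step 1: Identify prefix: 'inter' (meaning: between)
Step 2: Identify root: 'mingle'
Step 3: Identify suffix(es): 'ed'
Decomposition: inter- (prefix: between) + mingle (root) + -ed (suffix: past)
Total morphemes: 3

3 morphemes (inter- (prefix: between) + mingle (root) + -ed (suffix: past))


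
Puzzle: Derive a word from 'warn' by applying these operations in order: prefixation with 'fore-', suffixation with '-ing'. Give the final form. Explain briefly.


Step 1: Add prefix 'fore-' to 'warn' = 'forewarn'
Step 2: Add suffix '-ing' to 'forewarn' = 'forewarning'

forewarning


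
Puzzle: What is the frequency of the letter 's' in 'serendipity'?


Letter 's' in 'serendipity': found at position(s) 1 = 1 occurrence(s).

1


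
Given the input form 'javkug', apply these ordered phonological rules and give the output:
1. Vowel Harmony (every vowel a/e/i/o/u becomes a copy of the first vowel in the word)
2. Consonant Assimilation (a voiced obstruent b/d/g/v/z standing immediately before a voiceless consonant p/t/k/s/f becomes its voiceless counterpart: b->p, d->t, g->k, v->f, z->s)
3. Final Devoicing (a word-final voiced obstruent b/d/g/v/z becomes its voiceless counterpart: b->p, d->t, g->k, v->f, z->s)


Starting form: 'javkug'
Rule 1: Vowel Harmony: all vowels become 'a' (matching first vowel). 'javkug' -> 'javkag'
Rule 2: Consonant Assimilation: voiced obstruent before voiceless consonant becomes voiceless ('vk' -> 'fk'). 'javkag' -> 'jafkag'
Rule 3: Final Devoicing: word-final voiced obstruent 'g' becomes voiceless 'k'. 'jafkag' -> 'jafkak'
Final form: 'jafkak'

jafkak


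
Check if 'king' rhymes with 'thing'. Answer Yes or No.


Rime (stressed vowel + following sounds) of 'king': -ing = /ɪŋ/
Rime of 'thing': -ing = /ɪŋ/
/ɪŋ/ and /ɪŋ/ are the same ending sound, so the words rhyme.

Yes


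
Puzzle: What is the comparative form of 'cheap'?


Apply comparative formation (add -er): 'cheap' -> 'cheaper'.

cheaper


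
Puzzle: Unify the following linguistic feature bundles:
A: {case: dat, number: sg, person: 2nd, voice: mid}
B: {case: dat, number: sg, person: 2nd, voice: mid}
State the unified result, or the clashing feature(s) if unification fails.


Compare features:
case: A=dat vs B=dat -> unified: dat
number: A=sg vs B=sg -> unified: sg
person: A=2nd vs B=2nd -> unified: 2nd
voice: A=mid vs B=mid -> unified: mid
No clashes found.

Unified: {case: dat, number: sg, person: 2nd, voice: mid}


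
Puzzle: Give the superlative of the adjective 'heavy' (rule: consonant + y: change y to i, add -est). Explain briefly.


Apply superlative formation (consonant + y: change y to i, add -est): 'heavy' -> 'heaviest'.

heaviest


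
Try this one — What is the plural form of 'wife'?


Apply rule: Change -fe to -ves. 'wife' becomes 'wives'.

wives


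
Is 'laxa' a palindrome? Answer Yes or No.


Forward: 'laxa'
Reversed: 'axal'
They differ.

No


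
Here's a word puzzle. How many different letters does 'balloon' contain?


Unique letters in 'balloon': {a, b, l, n, o} = 5 distinct letters.

5


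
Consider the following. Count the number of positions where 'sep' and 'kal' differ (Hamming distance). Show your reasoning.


Alignment:
Position 1: 's' vs 'k' = DIFFER
Position 2: 'e' vs 'a' = DIFFER
Position 3: 'p' vs 'l' = DIFFER
Total differences: 3

3


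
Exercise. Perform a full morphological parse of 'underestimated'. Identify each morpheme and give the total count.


Step 1: Identify prefix: 'under' (meaning: beneath/insufficient)
Step 2: Identify root: 'estimate'
Step 3: Identify suffix(es): 'ed'
Decomposition: under- (prefix: beneath/insufficient) + estimate (root) + -ed (suffix: past)
Total morphemes: 3

3 morphemes (under- (prefix: beneath/insufficient) + estimate (root) + -ed (suffix: past))


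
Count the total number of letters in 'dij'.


Spell out 'dij' and number each letter: d(1), i(2), j(3). Total: 3 letters.

3


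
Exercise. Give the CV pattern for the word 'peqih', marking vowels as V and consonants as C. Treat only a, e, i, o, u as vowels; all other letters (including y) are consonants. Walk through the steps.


Letter mapping: p = C, e = V, q = C, i = V, h = C.

CVCVC


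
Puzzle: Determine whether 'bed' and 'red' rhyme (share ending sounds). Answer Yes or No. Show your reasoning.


Rime (stressed vowel + following sounds) of 'bed': -ed = /ɛd/
Rime of 'red': -ed = /ɛd/
/ɛd/ and /ɛd/ are the same ending sound, so the words rhyme.

Yes


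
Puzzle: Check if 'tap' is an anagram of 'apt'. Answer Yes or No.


Sorted letters of 'tap': 'apt'
Sorted letters of 'apt': 'apt'
They match.

Yes


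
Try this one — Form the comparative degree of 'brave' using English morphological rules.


Apply comparative formation (ends in e: add -r): 'brave' -> 'braver'.

braver


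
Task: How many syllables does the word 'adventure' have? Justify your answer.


Break 'adventure' into syllables: ad-ven-ture -> ad | ven | ture = 3 syllables

3 syllables


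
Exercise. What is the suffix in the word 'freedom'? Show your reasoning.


The word 'freedom' = 'free' (root) + '-dom' (suffix). The suffix is '-dom'.

dom


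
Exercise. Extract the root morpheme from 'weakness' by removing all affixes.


Remove suffix '-ness' from 'weakness' to get root 'weak'.

weak


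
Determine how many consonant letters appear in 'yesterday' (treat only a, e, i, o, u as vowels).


Consonants in 'yesterday': y, s, t, r, d, y = 6 consonants.

6


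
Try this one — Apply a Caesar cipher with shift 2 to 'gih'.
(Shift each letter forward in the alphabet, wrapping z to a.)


Shift each letter by 2: g -> i, i -> k, h -> j. Result: 'ikj'.

ikj


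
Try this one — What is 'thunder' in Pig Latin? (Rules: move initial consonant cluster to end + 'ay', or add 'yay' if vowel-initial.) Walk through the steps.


'thunder': move consonant cluster 'th' to end and add 'ay': 'underthay'.

underthay


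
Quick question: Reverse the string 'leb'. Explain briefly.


Reverse 'leb' character by character: 'bel'.

bel


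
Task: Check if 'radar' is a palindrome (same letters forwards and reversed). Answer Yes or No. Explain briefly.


Forward: 'radar'
Reversed: 'radar'
They are identical.

Yes


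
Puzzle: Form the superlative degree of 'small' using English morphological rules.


Apply superlative formation (add -est): 'small' -> 'smallest'.

smallest


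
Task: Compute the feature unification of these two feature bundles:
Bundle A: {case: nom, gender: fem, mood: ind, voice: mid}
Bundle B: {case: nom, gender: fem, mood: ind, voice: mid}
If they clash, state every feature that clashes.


Compare features:
case: A=nom vs B=nom -> unified: nom
gender: A=fem vs B=fem -> unified: fem
mood: A=ind vs B=ind -> unified: ind
voice: A=mid vs B=mid -> unified: mid
No clashes found.

Unified: {case: nom, gender: fem, mood: ind, voice: mid}


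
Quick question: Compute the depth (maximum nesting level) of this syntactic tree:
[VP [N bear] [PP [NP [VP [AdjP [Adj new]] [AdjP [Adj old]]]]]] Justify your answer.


Count bracket nesting levels:
'[' at pos 0: depth = 1
'[' at pos 4: depth = 2
'[' at pos 13: depth = 2
'[' at pos 17: depth = 3
'[' at pos 21: depth = 4
'[' at pos 25: depth = 5
'[' at pos 31: depth = 6
'[' at pos 42: depth = 5
'[' at pos 48: depth = 6
Maximum depth reached: 6

6


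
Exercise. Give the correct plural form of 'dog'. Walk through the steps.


Apply rule: Add -s. 'dog' becomes 'dogs'.

dogs


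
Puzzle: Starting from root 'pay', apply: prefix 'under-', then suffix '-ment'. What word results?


Step 1: Add prefix 'under-' to 'pay' = 'underpay'
Step 2: Add suffix '-ment' to 'underpay' = 'underpayment'

underpayment


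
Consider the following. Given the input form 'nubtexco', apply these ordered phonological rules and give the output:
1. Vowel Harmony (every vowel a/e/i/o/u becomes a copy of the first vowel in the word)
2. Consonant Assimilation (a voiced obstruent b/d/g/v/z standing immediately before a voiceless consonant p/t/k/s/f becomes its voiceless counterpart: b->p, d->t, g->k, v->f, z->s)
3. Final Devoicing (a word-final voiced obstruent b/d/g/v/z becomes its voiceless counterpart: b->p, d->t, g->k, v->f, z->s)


Starting form: 'nubtexco'
Rule 1: Vowel Harmony: all vowels become 'u' (matching first vowel). 'nubtexco' -> 'nubtuxcu'
Rule 2: Consonant Assimilation: voiced obstruent before voiceless consonant becomes voiceless ('bt' -> 'pt'). 'nubtuxcu' -> 'nuptuxcu'
Rule 3: Final Devoicing: the word ends in the vowel 'u', not a consonant. No change.
Final form: 'nuptuxcu'

nuptuxcu


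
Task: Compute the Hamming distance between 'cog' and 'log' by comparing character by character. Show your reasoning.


Alignment:
Position 1: 'c' vs 'l' = DIFFER
Position 2: 'o' vs 'o' = match
Position 3: 'g' vs 'g' = match
Total differences: 1

1


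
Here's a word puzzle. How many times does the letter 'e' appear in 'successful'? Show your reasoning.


Letter 'e' in 'successful': found at position(s) 5 = 1 occurrence(s).

1


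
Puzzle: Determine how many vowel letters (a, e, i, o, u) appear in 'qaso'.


Vowels in 'qaso': a, o = 2 vowels.

2


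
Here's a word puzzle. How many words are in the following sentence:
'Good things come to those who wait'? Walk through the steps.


Split into words: Good | things | come | to | those | who | wait = 7 words.

7


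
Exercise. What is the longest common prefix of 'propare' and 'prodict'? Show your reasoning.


Compare from the start: 3 characters match: 'pro'. Mismatch at position 4: 'p' vs 'd'.

pro


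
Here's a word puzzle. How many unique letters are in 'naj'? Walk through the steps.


Unique letters in 'naj': {a, j, n} = 3 distinct letters.

3


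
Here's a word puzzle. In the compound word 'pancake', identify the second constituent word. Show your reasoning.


Split 'pancake' into 'pan' + 'cake'. The second part is 'cake'.

cake


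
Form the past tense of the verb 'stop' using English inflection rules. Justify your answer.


Apply rule: Double final consonant and add -ed. 'stop' becomes 'stopped'.

stopped


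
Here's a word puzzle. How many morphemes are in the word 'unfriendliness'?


Decomposition: un- (prefix) + friend (root) + -ly (suffix) + -ness (suffix) = 4 morpheme(s)

4 morphemes


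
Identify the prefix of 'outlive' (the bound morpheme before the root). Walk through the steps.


The word 'outlive' = 'out' (prefix) + 'live' (root). The prefix is 'out'.

out


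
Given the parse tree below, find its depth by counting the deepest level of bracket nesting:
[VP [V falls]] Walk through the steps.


Count bracket nesting levels:
'[' at pos 0: depth = 1
'[' at pos 4: depth = 2
Maximum depth reached: 2

2


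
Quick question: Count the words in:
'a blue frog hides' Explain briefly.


Split into words: a | blue | frog | hides = 4 words.

4


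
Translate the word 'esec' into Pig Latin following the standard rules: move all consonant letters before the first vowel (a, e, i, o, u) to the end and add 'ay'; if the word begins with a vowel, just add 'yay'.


'esec' starts with a vowel, so add 'yay': 'esecyay'.

esecyay


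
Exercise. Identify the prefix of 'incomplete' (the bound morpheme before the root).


The word 'incomplete' = 'in' (prefix) + 'complete' (root). The prefix is 'in'.

in


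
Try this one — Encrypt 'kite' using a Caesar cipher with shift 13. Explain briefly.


Shift each letter by 13: k -> x, i -> v, t -> g, e -> r. Result: 'xvgr'.

xvgr


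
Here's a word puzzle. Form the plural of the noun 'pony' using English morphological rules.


Apply rule: Change -y to -ies (consonant + y). 'pony' becomes 'ponies'.

ponies


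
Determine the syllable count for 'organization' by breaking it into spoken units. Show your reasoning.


Break 'organization' into syllables: or-gan-i-za-tion -> or | gan | i | za | tion = 5 syllables

5 syllables


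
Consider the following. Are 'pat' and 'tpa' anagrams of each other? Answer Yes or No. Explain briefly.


Sorted letters of 'pat': 'apt'
Sorted letters of 'tpa': 'apt'
They match.

Yes


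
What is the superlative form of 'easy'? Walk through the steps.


Apply superlative formation (consonant + y: change y to i, add -est): 'easy' -> 'easiest'.

easiest


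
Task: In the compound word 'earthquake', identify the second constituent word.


Split 'earthquake' into 'earth' + 'quake'. The second part is 'quake'.

quake


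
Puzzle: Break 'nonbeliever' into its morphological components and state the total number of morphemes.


Step 1: Identify prefix: 'non' (meaning: not)
Step 2: Identify root: 'believe'
Step 3: Identify suffix(es): 'er'
Decomposition: non- (prefix: not) + believe (root) + -er (suffix: one who)
Total morphemes: 3

3 morphemes (non- (prefix: not) + believe (root) + -er (suffix: one who))


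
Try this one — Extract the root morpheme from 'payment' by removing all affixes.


Remove suffix '-ment' from 'payment' to get root 'pay'.

pay


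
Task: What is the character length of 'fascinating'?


Spell out 'fascinating' and number each letter: f(1), a(2), s(3), c(4), i(5), n(6), a(7), t(8), i(9), n(10), g(11). Total: 11 letters.

11


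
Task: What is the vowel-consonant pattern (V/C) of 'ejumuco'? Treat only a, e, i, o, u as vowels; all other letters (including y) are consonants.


Letter mapping: e = V, j = C, u = V, m = C, u = V, c = C, o = V.

VCVCVCV


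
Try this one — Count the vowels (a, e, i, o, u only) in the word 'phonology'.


Vowels in 'phonology': o, o, o = 3 vowels.

3


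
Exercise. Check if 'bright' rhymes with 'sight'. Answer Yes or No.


Rime (stressed vowel + following sounds) of 'bright': -ight = /aɪt/
Rime of 'sight': -ight = /aɪt/
/aɪt/ and /aɪt/ are the same ending sound, so the words rhyme.

Yes


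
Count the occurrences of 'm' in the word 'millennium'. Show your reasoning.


Letter 'm' in 'millennium': found at position(s) 1, 10 = 2 occurrence(s).

2


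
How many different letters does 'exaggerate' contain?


Unique letters in 'exaggerate': {a, e, g, r, t, x} = 6 distinct letters.

6


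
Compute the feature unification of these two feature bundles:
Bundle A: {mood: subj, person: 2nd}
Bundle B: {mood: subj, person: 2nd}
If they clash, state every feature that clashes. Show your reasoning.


Compare features:
mood: A=subj vs B=subj -> unified: subj
person: A=2nd vs B=2nd -> unified: 2nd
No clashes found.

Unified: {mood: subj, person: 2nd}


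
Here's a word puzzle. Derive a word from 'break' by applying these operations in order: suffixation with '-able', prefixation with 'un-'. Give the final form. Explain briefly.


Step 1: Add suffix '-able' to 'break' = 'breakable'
Step 2: Add prefix 'un-' to 'breakable' = 'unbreakable'

unbreakable


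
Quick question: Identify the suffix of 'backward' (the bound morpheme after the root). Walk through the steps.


The word 'backward' = 'back' (root) + '-ward' (suffix). The suffix is '-ward'.

ward


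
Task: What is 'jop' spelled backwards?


Reverse 'jop' character by character: 'poj'.

poj


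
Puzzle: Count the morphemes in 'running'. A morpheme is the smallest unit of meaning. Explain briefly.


Decomposition: run (root) + -ing (suffix) = 2 morpheme(s)

2 morphemes


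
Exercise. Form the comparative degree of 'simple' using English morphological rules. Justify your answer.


Apply comparative formation (ends in e: add -r): 'simple' -> 'simpler'.

simpler


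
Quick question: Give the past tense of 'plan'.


Apply rule: Double final consonant and add -ed. 'plan' becomes 'planned'.

planned


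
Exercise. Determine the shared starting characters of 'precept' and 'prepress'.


Compare from the start: 3 characters match: 'pre'. Mismatch at position 4: 'c' vs 'p'.

pre


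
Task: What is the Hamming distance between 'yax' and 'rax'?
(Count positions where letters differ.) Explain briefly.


Alignment:
Position 1: 'y' vs 'r' = DIFFER
Position 2: 'a' vs 'a' = match
Position 3: 'x' vs 'x' = match
Total differences: 1

1


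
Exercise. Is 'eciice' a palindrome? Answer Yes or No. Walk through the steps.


Forward: 'eciice'
Reversed: 'eciice'
They are identical.

Yes


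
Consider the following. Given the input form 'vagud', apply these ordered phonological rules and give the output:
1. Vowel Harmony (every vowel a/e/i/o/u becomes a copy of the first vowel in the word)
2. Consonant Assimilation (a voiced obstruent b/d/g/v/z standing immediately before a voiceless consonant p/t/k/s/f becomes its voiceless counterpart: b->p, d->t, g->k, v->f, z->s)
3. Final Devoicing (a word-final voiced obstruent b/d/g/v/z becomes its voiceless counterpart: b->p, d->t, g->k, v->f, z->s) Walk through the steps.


Starting form: 'vagud'
Rule 1: Vowel Harmony: all vowels become 'a' (matching first vowel). 'vagud' -> 'vagad'
Rule 2: Consonant Assimilation: no voiced obstruent (b/d/g/v/z) stands immediately before a voiceless consonant (p/t/k/s/f). No change.
Rule 3: Final Devoicing: word-final voiced obstruent 'd' becomes voiceless 't'. 'vagad' -> 'vagat'
Final form: 'vagat'

vagat


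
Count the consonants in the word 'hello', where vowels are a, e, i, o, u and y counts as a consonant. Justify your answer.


Consonants in 'hello': h, l, l = 3 consonants.

3


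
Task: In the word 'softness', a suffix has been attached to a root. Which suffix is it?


The word 'softness' = 'soft' (root) + '-ness' (suffix). The suffix is '-ness'.

ness


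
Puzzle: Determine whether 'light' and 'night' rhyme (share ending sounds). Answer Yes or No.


Rime (stressed vowel + following sounds) of 'light': -ight = /aɪt/
Rime of 'night': -ight = /aɪt/
/aɪt/ and /aɪt/ are the same ending sound, so the words rhyme.

Yes


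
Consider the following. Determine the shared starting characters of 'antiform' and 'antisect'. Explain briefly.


Compare from the start: 4 characters match: 'anti'. Mismatch at position 5: 'f' vs 's'.

anti


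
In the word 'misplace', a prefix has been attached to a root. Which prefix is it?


The word 'misplace' = 'mis' (prefix) + 'place' (root). The prefix is 'mis'.

mis


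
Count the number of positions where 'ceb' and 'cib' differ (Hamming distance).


Alignment:
Position 1: 'c' vs 'c' = match
Position 2: 'e' vs 'i' = DIFFER
Position 3: 'b' vs 'b' = match
Total differences: 1

1


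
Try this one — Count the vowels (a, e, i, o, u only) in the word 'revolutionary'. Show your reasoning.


Vowels in 'revolutionary': e, o, u, i, o, a = 6 vowels.

6


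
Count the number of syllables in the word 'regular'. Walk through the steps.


Break 'regular' into syllables: reg-u-lar -> reg | u | lar = 3 syllables

3 syllables


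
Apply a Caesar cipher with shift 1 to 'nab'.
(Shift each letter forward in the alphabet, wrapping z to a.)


Shift each letter by 1: n -> o, a -> b, b -> c. Result: 'obc'.

obc


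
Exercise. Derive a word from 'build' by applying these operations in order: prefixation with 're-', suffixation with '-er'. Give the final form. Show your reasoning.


Step 1: Add prefix 're-' to 'build' = 'rebuild'
Step 2: Add suffix '-er' to 'rebuild' = 'rebuilder'

rebuilder


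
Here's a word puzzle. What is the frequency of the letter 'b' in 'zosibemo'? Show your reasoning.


Letter 'b' in 'zosibemo': found at position(s) 5 = 1 occurrence(s).

1


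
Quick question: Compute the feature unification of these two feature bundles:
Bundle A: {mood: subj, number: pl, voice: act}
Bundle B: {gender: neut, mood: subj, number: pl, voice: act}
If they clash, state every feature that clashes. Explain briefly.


Compare features:
gender: A=_ vs B=neut -> unified: neut
mood: A=subj vs B=subj -> unified: subj
number: A=pl vs B=pl -> unified: pl
voice: A=act vs B=act -> unified: act
No clashes found.

Unified: {gender: neut, mood: subj, number: pl, voice: act}


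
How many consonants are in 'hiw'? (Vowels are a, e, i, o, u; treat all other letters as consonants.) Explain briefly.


Consonants in 'hiw': h, w = 2 consonants.

2


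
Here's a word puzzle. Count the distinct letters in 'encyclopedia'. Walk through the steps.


Unique letters in 'encyclopedia': {a, c, d, e, i, l, n, o, p, y} = 10 distinct letters.

10


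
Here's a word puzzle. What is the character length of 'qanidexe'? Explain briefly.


Spell out 'qanidexe' and number each letter: q(1), a(2), n(3), i(4), d(5), e(6), x(7), e(8). Total: 8 letters.

8


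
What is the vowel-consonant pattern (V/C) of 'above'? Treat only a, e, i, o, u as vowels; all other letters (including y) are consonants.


Letter mapping: a = V, b = C, o = V, v = C, e = V.

VCVCV


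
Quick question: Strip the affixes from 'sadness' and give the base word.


Remove suffix '-ness' from 'sadness' to get root 'sad'.

sad


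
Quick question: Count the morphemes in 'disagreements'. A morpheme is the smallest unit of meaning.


Decomposition: dis- (prefix) + agree (root) + -ment (suffix) + -s (plural) = 4 morpheme(s)

4 morphemes


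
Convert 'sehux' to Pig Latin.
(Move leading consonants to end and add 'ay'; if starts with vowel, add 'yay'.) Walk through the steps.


'sehux': move consonant cluster 's' to end and add 'ay': 'ehuxsay'.

ehuxsay


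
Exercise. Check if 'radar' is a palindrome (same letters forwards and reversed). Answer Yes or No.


Forward: 'radar'
Reversed: 'radar'
They are identical.

Yes


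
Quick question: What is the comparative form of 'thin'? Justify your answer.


Apply comparative formation (double final consonant, add -er): 'thin' -> 'thinner'.

thinner


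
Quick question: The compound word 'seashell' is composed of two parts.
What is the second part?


Split 'seashell' into 'sea' + 'shell'. The second part is 'shell'.

shell


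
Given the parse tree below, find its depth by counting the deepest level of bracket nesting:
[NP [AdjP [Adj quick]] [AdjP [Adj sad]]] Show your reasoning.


Count bracket nesting levels:
'[' at pos 0: depth = 1
'[' at pos 4: depth = 2
'[' at pos 10: depth = 3
'[' at pos 23: depth = 2
'[' at pos 29: depth = 3
Maximum depth reached: 3

3


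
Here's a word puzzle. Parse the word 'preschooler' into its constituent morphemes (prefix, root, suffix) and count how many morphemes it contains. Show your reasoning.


Step 1: Identify prefix: 'pre' (meaning: before)
Step 2: Identify root: 'school'
Step 3: Identify suffix(es): 'er'
Decomposition: pre- (prefix: before) + school (root) + -er (suffix: one who)
Total morphemes: 3

3 morphemes (pre- (prefix: before) + school (root) + -er (suffix: one who))


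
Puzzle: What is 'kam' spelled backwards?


Reverse 'kam' character by character: 'mak'.

mak


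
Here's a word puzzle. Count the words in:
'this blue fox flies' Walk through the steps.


Split into words: this | blue | fox | flies = 4 words.

4


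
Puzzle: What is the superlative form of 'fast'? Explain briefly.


Apply superlative formation (add -est): 'fast' -> 'fastest'.

fastest


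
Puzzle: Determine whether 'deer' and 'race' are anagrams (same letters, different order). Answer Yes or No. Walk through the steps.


Sorted letters of 'deer': 'deer'
Sorted letters of 'race': 'acer'
They do not match.

No


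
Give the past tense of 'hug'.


Apply rule: Double final consonant and add -ed. 'hug' becomes 'hugged'.

hugged


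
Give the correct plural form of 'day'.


Apply rule: Add -s. 'day' becomes 'days'.

days


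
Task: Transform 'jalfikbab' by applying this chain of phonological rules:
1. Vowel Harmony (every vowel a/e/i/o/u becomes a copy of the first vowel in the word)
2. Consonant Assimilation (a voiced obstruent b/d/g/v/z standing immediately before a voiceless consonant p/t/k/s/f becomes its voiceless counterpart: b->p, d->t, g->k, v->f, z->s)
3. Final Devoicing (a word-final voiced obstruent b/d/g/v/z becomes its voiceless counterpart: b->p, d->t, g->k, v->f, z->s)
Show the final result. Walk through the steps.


Starting form: 'jalfikbab'
Rule 1: Vowel Harmony: all vowels become 'a' (matching first vowel). 'jalfikbab' -> 'jalfakbab'
Rule 2: Consonant Assimilation: no voiced obstruent (b/d/g/v/z) stands immediately before a voiceless consonant (p/t/k/s/f). No change.
Rule 3: Final Devoicing: word-final voiced obstruent 'b' becomes voiceless 'p'. 'jalfakbab' -> 'jalfakbap'
Final form: 'jalfakbap'

jalfakbap


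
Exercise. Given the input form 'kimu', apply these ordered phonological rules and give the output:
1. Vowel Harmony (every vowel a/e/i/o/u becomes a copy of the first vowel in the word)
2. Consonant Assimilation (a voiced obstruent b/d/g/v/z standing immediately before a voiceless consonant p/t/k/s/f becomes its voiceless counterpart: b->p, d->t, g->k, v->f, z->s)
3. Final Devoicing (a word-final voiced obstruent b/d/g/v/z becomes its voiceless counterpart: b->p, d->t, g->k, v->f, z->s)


Starting form: 'kimu'
Rule 1: Vowel Harmony: all vowels become 'i' (matching first vowel). 'kimu' -> 'kimi'
Rule 2: Consonant Assimilation: no voiced obstruent (b/d/g/v/z) stands immediately before a voiceless consonant (p/t/k/s/f). No change.
Rule 3: Final Devoicing: the word ends in the vowel 'i', not a consonant. No change.
Final form: 'kimi'

kimi


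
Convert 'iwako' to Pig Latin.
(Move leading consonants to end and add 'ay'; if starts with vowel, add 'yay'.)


'iwako' starts with a vowel, so add 'yay': 'iwakoyay'.

iwakoyay


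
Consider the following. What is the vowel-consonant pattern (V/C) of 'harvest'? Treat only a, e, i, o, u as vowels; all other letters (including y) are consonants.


Letter mapping: h = C, a = V, r = C, v = C, e = V, s = C, t = C.

CVCCVCC


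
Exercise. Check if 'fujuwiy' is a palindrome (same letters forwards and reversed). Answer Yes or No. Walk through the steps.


Forward: 'fujuwiy'
Reversed: 'yiwujuf'
They differ.

No


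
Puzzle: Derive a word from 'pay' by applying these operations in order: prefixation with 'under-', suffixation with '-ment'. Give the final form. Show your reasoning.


Step 1: Add prefix 'under-' to 'pay' = 'underpay'
Step 2: Add suffix '-ment' to 'underpay' = 'underpayment'

underpayment
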